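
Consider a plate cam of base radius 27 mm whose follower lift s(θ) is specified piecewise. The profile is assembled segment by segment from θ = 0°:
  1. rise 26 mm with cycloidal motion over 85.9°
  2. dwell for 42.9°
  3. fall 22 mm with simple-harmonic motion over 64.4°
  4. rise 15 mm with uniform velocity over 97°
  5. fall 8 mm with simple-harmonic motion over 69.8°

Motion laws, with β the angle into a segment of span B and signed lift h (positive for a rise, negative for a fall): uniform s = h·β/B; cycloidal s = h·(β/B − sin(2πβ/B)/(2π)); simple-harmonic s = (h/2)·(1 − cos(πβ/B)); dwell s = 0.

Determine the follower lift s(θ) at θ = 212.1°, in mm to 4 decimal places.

seg 1 [0°–85.9°] cycloidal, h=26: full span → s += 26 → s = 26.0000
seg 2 [85.9°–128.8°] dwell: s stays 26.0000
seg 3 [128.8°–193.2°] simple-harmonic, h=-22: full span → s += -22 → s = 4.0000
seg 4 [193.2°–290.2°] uniform, h=15: θ=212.1° here. β=18.9, B=97. 15·18.9/97 = 2.9227 → s = 6.9227

6.9227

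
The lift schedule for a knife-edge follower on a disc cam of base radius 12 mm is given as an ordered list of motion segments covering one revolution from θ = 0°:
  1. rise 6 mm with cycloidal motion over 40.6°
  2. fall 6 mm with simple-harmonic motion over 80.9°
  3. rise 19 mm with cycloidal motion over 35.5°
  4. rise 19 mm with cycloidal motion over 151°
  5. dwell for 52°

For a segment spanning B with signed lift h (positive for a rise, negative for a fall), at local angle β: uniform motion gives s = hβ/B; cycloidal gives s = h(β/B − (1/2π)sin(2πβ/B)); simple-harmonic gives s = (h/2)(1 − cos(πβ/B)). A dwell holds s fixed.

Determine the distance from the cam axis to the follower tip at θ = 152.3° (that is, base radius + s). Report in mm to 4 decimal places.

seg 1 [0°–40.6°] cycloidal, h=6: full span → s += 6 → s = 6.0000
seg 2 [40.6°–121.5°] simple-harmonic, h=-6: full span → s += -6 → s = 0.0000
seg 3 [121.5°–157°] cycloidal, h=19: θ=152.3° here. β=30.8, B=35.5. 19·(0.8676 − sin(2π·0.8676)/(2π)) = 18.7198 → s = 18.7198
radial distance = base radius + s = 12 + 18.7198 = 30.7198

30.7198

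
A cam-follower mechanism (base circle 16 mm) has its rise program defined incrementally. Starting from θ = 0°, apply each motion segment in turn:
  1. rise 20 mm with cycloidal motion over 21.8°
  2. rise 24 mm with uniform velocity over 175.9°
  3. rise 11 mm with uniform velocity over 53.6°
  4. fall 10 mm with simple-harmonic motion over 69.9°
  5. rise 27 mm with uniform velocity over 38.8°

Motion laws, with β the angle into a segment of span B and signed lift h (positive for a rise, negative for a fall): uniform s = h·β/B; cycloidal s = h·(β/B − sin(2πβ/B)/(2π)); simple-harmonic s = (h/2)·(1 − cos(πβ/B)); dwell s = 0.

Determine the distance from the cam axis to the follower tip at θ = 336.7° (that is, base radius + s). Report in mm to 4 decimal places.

seg 1 [0°–21.8°] cycloidal, h=20: full span → s += 20 → s = 20.0000
seg 2 [21.8°–197.7°] uniform, h=24: full span → s += 24 → s = 44.0000
seg 3 [197.7°–251.3°] uniform, h=11: full span → s += 11 → s = 55.0000
seg 4 [251.3°–321.2°] simple-harmonic, h=-10: full span → s += -10 → s = 45.0000
seg 5 [321.2°–360°] uniform, h=27: θ=336.7° here. β=15.5, B=38.8. 27·15.5/38.8 = 10.7861 → s = 55.7861
radial distance = base radius + s = 16 + 55.7861 = 71.7861

71.7861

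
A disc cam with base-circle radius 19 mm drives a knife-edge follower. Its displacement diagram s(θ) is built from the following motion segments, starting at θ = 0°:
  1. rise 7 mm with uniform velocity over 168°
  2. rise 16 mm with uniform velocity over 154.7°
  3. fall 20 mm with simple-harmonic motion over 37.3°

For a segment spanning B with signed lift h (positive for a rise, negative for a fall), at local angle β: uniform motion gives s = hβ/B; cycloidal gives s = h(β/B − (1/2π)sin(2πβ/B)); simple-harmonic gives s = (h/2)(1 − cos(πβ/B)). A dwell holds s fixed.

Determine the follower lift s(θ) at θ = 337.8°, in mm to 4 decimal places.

seg 1 [0°–168°] uniform, h=7: full span → s += 7 → s = 7.0000
seg 2 [168°–322.7°] uniform, h=16: full span → s += 16 → s = 23.0000
seg 3 [322.7°–360°] simple-harmonic, h=-20: θ=337.8° here. β=15.1, B=37.3. -20/2·(1 − cos(π·0.4048)) = -7.0544 → s = 15.9456

15.9456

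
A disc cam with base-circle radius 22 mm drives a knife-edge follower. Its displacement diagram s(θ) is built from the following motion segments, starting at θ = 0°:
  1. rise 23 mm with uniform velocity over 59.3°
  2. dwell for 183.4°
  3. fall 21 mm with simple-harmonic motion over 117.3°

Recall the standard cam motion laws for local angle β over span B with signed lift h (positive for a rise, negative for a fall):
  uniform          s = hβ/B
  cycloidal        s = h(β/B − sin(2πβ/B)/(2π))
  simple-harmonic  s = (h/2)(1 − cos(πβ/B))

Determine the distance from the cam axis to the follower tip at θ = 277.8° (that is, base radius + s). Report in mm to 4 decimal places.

seg 1 [0°–59.3°] uniform, h=23: full span → s += 23 → s = 23.0000
seg 2 [59.3°–242.7°] dwell: s stays 23.0000
seg 3 [242.7°–360°] simple-harmonic, h=-21: θ=277.8° here. β=35.1, B=117.3. -21/2·(1 − cos(π·0.2992)) = -4.3078 → s = 18.6922
radial distance = base radius + s = 22 + 18.6922 = 40.6922

40.6922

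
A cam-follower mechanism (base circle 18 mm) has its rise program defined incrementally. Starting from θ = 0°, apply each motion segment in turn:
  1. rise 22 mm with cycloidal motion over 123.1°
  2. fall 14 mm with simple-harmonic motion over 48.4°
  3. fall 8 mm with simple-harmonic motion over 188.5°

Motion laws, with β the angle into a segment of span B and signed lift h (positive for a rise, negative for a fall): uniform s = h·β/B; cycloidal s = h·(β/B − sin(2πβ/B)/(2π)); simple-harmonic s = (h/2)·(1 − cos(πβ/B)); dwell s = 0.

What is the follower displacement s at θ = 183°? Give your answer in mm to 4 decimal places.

seg 1 [0°–123.1°] cycloidal, h=22: full span → s += 22 → s = 22.0000
seg 2 [123.1°–171.5°] simple-harmonic, h=-14: full span → s += -14 → s = 8.0000
seg 3 [171.5°–360°] simple-harmonic, h=-8: θ=183° here. β=11.5, B=188.5. -8/2·(1 − cos(π·0.0610)) = -0.0732 → s = 7.9268

7.9268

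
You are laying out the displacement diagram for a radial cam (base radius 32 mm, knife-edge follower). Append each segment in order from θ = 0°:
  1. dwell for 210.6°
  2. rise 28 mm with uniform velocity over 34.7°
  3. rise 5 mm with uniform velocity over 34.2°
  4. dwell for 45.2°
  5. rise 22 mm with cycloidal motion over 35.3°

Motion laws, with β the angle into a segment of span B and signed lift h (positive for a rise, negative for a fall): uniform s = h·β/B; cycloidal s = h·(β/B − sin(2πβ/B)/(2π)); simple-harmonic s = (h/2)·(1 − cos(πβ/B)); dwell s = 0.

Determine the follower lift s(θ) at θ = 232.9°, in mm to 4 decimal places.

seg 1 [0°–210.6°] dwell: s stays 0.0000
seg 2 [210.6°–245.3°] uniform, h=28: θ=232.9° here. β=22.3, B=34.7. 28·22.3/34.7 = 17.9942 → s = 17.9942

17.9942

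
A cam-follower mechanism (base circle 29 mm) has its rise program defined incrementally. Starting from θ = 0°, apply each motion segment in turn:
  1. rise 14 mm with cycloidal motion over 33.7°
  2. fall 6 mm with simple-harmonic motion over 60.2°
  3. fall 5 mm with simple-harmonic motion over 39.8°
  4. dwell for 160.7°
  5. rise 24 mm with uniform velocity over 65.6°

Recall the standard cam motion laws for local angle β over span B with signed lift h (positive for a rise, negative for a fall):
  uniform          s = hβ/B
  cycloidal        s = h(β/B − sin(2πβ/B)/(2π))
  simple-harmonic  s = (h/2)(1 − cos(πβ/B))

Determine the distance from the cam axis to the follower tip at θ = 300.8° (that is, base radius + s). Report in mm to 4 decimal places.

seg 1 [0°–33.7°] cycloidal, h=14: full span → s += 14 → s = 14.0000
seg 2 [33.7°–93.9°] simple-harmonic, h=-6: full span → s += -6 → s = 8.0000
seg 3 [93.9°–133.7°] simple-harmonic, h=-5: full span → s += -5 → s = 3.0000
seg 4 [133.7°–294.4°] dwell: s stays 3.0000
seg 5 [294.4°–360°] uniform, h=24: θ=300.8° here. β=6.4, B=65.6. 24·6.4/65.6 = 2.3415 → s = 5.3415
radial distance = base radius + s = 29 + 5.3415 = 34.3415

34.3415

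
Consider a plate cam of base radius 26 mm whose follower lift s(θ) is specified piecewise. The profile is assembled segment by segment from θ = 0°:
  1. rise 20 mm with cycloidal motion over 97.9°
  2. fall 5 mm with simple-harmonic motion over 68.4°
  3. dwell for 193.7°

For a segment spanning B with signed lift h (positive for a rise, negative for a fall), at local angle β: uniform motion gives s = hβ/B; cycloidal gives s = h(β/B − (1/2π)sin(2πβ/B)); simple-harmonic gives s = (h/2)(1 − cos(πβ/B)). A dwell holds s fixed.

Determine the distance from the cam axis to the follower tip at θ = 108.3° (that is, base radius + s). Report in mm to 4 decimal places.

seg 1 [0°–97.9°] cycloidal, h=20: full span → s += 20 → s = 20.0000
seg 2 [97.9°–166.3°] simple-harmonic, h=-5: θ=108.3° here. β=10.4, B=68.4. -5/2·(1 − cos(π·0.1520)) = -0.2798 → s = 19.7202
radial distance = base radius + s = 26 + 19.7202 = 45.7202

45.7202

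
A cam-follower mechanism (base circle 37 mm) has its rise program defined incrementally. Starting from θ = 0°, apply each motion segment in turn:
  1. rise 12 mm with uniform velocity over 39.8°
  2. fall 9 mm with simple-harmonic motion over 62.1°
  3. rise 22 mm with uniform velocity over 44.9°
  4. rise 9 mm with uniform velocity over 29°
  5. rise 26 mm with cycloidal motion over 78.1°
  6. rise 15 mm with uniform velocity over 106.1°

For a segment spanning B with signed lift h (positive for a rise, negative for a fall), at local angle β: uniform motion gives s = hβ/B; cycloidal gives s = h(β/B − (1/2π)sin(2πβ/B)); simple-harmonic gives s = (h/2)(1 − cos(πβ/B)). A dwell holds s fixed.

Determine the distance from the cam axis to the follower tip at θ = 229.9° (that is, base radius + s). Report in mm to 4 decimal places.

seg 1 [0°–39.8°] uniform, h=12: full span → s += 12 → s = 12.0000
seg 2 [39.8°–101.9°] simple-harmonic, h=-9: full span → s += -9 → s = 3.0000
seg 3 [101.9°–146.8°] uniform, h=22: full span → s += 22 → s = 25.0000
seg 4 [146.8°–175.8°] uniform, h=9: full span → s += 9 → s = 34.0000
seg 5 [175.8°–253.9°] cycloidal, h=26: θ=229.9° here. β=54.1, B=78.1. 26·(0.6927 − sin(2π·0.6927)/(2π)) = 21.8830 → s = 55.8830
radial distance = base radius + s = 37 + 55.8830 = 92.8830

92.8830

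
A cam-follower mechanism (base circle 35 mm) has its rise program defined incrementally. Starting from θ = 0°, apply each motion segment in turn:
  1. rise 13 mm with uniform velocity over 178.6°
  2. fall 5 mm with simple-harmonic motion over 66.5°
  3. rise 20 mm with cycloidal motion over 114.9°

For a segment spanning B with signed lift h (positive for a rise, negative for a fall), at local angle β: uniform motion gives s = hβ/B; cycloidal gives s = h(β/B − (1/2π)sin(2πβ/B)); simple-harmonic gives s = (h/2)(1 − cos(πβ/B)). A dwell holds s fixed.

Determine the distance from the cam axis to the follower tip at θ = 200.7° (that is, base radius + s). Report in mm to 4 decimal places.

seg 1 [0°–178.6°] uniform, h=13: full span → s += 13 → s = 13.0000
seg 2 [178.6°–245.1°] simple-harmonic, h=-5: θ=200.7° here. β=22.1, B=66.5. -5/2·(1 − cos(π·0.3323)) = -1.2432 → s = 11.7568
radial distance = base radius + s = 35 + 11.7568 = 46.7568

46.7568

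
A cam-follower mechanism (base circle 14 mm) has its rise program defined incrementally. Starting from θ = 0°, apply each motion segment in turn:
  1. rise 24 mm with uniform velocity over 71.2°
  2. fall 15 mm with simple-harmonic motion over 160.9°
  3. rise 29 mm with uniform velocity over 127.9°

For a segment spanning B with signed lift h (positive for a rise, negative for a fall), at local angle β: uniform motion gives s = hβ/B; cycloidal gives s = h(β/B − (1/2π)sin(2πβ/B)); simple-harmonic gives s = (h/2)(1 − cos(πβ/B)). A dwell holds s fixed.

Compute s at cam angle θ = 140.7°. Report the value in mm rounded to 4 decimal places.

seg 1 [0°–71.2°] uniform, h=24: full span → s += 24 → s = 24.0000
seg 2 [71.2°–232.1°] simple-harmonic, h=-15: θ=140.7° here. β=69.5, B=160.9. -15/2·(1 − cos(π·0.4319)) = -5.9087 → s = 18.0913

18.0913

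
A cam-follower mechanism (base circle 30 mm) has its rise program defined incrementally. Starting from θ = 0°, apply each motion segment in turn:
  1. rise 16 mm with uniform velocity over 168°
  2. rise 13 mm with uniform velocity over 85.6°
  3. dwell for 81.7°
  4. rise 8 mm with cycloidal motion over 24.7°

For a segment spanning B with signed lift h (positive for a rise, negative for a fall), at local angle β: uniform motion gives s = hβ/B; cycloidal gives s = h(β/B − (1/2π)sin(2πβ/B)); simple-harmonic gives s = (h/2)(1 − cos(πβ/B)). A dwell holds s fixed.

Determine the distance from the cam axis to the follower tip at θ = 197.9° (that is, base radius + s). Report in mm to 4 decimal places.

seg 1 [0°–168°] uniform, h=16: full span → s += 16 → s = 16.0000
seg 2 [168°–253.6°] uniform, h=13: θ=197.9° here. β=29.9, B=85.6. 13·29.9/85.6 = 4.5409 → s = 20.5409
radial distance = base radius + s = 30 + 20.5409 = 50.5409

50.5409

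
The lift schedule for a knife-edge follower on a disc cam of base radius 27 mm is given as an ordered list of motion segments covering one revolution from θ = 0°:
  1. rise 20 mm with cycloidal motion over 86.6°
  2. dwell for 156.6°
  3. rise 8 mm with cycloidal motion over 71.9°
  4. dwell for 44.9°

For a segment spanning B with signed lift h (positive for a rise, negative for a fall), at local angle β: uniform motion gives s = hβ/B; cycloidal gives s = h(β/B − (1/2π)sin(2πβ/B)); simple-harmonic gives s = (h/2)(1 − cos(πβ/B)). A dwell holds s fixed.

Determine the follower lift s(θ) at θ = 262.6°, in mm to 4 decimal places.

seg 1 [0°–86.6°] cycloidal, h=20: full span → s += 20 → s = 20.0000
seg 2 [86.6°–243.2°] dwell: s stays 20.0000
seg 3 [243.2°–315.1°] cycloidal, h=8: θ=262.6° here. β=19.4, B=71.9. 8·(0.2698 − sin(2π·0.2698)/(2π)) = 0.8952 → s = 20.8952

20.8952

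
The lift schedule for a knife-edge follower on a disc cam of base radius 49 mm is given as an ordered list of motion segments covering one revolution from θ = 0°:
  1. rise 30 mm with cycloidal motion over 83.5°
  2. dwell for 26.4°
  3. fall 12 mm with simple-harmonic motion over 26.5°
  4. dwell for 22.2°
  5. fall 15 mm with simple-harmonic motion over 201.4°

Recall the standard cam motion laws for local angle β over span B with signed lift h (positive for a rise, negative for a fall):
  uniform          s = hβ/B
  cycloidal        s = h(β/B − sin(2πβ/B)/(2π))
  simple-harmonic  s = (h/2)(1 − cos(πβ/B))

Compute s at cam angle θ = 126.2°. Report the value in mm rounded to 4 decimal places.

seg 1 [0°–83.5°] cycloidal, h=30: full span → s += 30 → s = 30.0000
seg 2 [83.5°–109.9°] dwell: s stays 30.0000
seg 3 [109.9°–136.4°] simple-harmonic, h=-12: θ=126.2° here. β=16.3, B=26.5. -12/2·(1 − cos(π·0.6151)) = -8.1225 → s = 21.8775

21.8775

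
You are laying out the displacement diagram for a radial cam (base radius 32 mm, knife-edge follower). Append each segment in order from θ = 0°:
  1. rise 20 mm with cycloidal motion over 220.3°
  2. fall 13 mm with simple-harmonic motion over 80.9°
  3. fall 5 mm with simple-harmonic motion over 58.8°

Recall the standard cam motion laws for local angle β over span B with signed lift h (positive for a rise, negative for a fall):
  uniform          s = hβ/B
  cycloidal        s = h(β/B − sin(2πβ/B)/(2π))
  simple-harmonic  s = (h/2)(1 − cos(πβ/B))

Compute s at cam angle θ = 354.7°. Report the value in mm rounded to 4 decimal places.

seg 1 [0°–220.3°] cycloidal, h=20: full span → s += 20 → s = 20.0000
seg 2 [220.3°–301.2°] simple-harmonic, h=-13: full span → s += -13 → s = 7.0000
seg 3 [301.2°–360°] simple-harmonic, h=-5: θ=354.7° here. β=53.5, B=58.8. -5/2·(1 − cos(π·0.9099)) = -4.9004 → s = 2.0996

2.0996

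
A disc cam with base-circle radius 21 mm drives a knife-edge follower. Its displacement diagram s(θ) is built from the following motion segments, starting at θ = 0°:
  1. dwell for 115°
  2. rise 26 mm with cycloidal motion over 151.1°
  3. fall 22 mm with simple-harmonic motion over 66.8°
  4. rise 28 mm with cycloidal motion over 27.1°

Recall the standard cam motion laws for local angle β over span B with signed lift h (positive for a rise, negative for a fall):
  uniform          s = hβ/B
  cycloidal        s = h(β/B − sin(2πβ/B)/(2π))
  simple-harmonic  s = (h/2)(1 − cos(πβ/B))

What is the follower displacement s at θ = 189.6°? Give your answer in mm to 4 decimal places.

seg 1 [0°–115°] dwell: s stays 0.0000
seg 2 [115°–266.1°] cycloidal, h=26: θ=189.6° here. β=74.6, B=151.1. 26·(0.4937 − sin(2π·0.4937)/(2π)) = 12.6731 → s = 12.6731

12.6731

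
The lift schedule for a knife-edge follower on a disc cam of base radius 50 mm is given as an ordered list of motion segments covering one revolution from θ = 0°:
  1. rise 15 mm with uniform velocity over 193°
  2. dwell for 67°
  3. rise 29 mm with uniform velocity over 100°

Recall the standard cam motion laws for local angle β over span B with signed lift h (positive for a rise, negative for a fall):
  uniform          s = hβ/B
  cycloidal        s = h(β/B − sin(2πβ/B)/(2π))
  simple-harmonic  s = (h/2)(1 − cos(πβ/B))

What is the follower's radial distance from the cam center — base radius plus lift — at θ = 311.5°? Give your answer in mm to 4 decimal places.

seg 1 [0°–193°] uniform, h=15: full span → s += 15 → s = 15.0000
seg 2 [193°–260°] dwell: s stays 15.0000
seg 3 [260°–360°] uniform, h=29: θ=311.5° here. β=51.5, B=100. 29·51.5/100 = 14.9350 → s = 29.9350
radial distance = base radius + s = 50 + 29.9350 = 79.9350

79.9350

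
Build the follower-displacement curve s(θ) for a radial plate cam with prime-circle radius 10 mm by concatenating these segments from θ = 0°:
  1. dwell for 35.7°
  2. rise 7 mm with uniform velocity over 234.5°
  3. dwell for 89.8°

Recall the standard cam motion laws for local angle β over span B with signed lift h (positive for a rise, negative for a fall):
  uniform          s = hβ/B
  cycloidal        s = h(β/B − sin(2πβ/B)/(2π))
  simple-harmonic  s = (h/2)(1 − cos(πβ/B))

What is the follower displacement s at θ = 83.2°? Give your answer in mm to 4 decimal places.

seg 1 [0°–35.7°] dwell: s stays 0.0000
seg 2 [35.7°–270.2°] uniform, h=7: θ=83.2° here. β=47.5, B=234.5. 7·47.5/234.5 = 1.4179 → s = 1.4179

1.4179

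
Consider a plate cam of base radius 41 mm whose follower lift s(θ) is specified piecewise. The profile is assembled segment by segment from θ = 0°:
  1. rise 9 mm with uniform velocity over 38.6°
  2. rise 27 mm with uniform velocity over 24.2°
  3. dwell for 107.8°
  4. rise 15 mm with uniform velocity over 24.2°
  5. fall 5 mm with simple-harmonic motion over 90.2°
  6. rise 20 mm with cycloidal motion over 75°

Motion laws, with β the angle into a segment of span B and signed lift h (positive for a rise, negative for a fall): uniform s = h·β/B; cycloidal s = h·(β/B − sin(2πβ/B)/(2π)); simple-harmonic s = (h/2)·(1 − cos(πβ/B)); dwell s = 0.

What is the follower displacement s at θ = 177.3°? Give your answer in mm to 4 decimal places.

seg 1 [0°–38.6°] uniform, h=9: full span → s += 9 → s = 9.0000
seg 2 [38.6°–62.8°] uniform, h=27: full span → s += 27 → s = 36.0000
seg 3 [62.8°–170.6°] dwell: s stays 36.0000
seg 4 [170.6°–194.8°] uniform, h=15: θ=177.3° here. β=6.7, B=24.2. 15·6.7/24.2 = 4.1529 → s = 40.1529

40.1529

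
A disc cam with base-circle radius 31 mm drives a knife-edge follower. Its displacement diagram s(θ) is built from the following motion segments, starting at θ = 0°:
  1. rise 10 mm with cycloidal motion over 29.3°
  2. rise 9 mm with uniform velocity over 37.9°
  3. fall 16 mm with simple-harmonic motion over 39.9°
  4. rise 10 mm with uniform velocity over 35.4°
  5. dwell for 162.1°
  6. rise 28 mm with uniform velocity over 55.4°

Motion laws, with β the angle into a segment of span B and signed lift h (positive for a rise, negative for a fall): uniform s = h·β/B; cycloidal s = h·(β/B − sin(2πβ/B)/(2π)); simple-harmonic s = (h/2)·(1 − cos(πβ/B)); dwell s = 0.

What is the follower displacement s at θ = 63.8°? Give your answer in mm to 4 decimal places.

seg 1 [0°–29.3°] cycloidal, h=10: full span → s += 10 → s = 10.0000
seg 2 [29.3°–67.2°] uniform, h=9: θ=63.8° here. β=34.5, B=37.9. 9·34.5/37.9 = 8.1926 → s = 18.1926

18.1926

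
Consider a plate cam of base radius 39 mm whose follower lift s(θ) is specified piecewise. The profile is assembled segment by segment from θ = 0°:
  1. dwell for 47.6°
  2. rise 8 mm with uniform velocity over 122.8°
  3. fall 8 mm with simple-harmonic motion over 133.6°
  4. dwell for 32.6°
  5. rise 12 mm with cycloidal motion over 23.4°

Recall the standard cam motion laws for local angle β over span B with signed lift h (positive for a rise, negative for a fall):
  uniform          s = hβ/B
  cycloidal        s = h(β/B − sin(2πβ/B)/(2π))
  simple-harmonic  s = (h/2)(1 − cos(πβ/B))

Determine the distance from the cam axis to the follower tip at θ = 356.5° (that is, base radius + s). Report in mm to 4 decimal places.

seg 1 [0°–47.6°] dwell: s stays 0.0000
seg 2 [47.6°–170.4°] uniform, h=8: full span → s += 8 → s = 8.0000
seg 3 [170.4°–304°] simple-harmonic, h=-8: full span → s += -8 → s = 0.0000
seg 4 [304°–336.6°] dwell: s stays 0.0000
seg 5 [336.6°–360°] cycloidal, h=12: θ=356.5° here. β=19.9, B=23.4. 12·(0.8504 − sin(2π·0.8504)/(2π)) = 11.7472 → s = 11.7472
radial distance = base radius + s = 39 + 11.7472 = 50.7472

50.7472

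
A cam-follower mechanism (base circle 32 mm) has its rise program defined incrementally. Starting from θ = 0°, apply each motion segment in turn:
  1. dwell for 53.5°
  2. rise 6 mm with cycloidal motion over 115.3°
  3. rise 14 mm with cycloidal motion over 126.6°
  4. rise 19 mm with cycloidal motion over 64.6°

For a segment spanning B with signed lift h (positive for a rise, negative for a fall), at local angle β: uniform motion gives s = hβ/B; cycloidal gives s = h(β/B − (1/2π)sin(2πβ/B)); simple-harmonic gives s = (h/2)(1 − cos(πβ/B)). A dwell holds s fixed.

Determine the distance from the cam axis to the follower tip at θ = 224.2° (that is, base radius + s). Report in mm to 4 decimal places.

seg 1 [0°–53.5°] dwell: s stays 0.0000
seg 2 [53.5°–168.8°] cycloidal, h=6: full span → s += 6 → s = 6.0000
seg 3 [168.8°–295.4°] cycloidal, h=14: θ=224.2° here. β=55.4, B=126.6. 14·(0.4376 − sin(2π·0.4376)/(2π)) = 5.2750 → s = 11.2750
radial distance = base radius + s = 32 + 11.2750 = 43.2750

43.2750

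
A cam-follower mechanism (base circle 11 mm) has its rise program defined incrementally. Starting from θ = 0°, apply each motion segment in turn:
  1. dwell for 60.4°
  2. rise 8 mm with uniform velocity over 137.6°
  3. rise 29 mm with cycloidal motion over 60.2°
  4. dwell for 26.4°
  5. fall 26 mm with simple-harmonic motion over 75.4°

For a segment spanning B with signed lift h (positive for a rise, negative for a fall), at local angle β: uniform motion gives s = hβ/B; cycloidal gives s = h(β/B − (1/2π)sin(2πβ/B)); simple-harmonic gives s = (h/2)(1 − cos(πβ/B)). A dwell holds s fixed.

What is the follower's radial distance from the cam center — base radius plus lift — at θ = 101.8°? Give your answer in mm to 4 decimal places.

seg 1 [0°–60.4°] dwell: s stays 0.0000
seg 2 [60.4°–198°] uniform, h=8: θ=101.8° here. β=41.4, B=137.6. 8·41.4/137.6 = 2.4070 → s = 2.4070
radial distance = base radius + s = 11 + 2.4070 = 13.4070

13.4070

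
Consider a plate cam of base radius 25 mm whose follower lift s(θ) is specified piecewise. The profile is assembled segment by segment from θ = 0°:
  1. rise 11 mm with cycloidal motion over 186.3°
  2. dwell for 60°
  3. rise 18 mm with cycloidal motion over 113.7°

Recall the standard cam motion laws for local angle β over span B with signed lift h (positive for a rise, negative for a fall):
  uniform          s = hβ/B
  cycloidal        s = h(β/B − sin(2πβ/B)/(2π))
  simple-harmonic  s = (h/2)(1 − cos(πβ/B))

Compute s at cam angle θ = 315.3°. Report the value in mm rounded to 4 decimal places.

seg 1 [0°–186.3°] cycloidal, h=11: full span → s += 11 → s = 11.0000
seg 2 [186.3°–246.3°] dwell: s stays 11.0000
seg 3 [246.3°–360°] cycloidal, h=18: θ=315.3° here. β=69, B=113.7. 18·(0.6069 − sin(2π·0.6069)/(2π)) = 12.7057 → s = 23.7057

23.7057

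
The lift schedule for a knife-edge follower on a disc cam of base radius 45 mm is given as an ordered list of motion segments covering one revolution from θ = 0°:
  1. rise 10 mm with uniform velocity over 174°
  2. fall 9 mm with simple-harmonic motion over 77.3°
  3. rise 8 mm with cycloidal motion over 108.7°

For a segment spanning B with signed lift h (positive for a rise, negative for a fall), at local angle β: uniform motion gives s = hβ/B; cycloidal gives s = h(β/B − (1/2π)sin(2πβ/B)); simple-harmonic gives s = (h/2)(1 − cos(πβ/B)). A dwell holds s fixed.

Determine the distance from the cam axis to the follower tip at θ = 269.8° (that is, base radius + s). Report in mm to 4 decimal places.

seg 1 [0°–174°] uniform, h=10: full span → s += 10 → s = 10.0000
seg 2 [174°–251.3°] simple-harmonic, h=-9: full span → s += -9 → s = 1.0000
seg 3 [251.3°–360°] cycloidal, h=8: θ=269.8° here. β=18.5, B=108.7. 8·(0.1702 − sin(2π·0.1702)/(2π)) = 0.2451 → s = 1.2451
radial distance = base radius + s = 45 + 1.2451 = 46.2451

46.2451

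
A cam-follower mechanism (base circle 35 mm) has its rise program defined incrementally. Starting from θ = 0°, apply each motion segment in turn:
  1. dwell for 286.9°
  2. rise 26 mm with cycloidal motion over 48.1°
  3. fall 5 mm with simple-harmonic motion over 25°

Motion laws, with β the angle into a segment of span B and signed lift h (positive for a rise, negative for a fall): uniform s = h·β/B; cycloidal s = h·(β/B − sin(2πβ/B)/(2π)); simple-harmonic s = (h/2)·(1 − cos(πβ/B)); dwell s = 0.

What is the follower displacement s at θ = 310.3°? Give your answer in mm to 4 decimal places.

seg 1 [0°–286.9°] dwell: s stays 0.0000
seg 2 [286.9°–335°] cycloidal, h=26: θ=310.3° here. β=23.4, B=48.1. 26·(0.4865 − sin(2π·0.4865)/(2π)) = 12.2977 → s = 12.2977

12.2977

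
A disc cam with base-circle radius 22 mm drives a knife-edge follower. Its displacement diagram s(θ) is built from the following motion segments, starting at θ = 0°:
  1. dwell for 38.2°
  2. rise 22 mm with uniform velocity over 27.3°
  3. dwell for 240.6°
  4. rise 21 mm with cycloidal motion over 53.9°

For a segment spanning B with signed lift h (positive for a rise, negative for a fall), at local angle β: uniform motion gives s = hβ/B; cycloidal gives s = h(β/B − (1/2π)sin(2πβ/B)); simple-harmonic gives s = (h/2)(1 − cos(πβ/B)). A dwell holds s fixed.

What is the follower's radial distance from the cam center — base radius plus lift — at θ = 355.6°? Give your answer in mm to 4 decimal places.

seg 1 [0°–38.2°] dwell: s stays 0.0000
seg 2 [38.2°–65.5°] uniform, h=22: full span → s += 22 → s = 22.0000
seg 3 [65.5°–306.1°] dwell: s stays 22.0000
seg 4 [306.1°–360°] cycloidal, h=21: θ=355.6° here. β=49.5, B=53.9. 21·(0.9184 − sin(2π·0.9184)/(2π)) = 20.9258 → s = 42.9258
radial distance = base radius + s = 22 + 42.9258 = 64.9258

64.9258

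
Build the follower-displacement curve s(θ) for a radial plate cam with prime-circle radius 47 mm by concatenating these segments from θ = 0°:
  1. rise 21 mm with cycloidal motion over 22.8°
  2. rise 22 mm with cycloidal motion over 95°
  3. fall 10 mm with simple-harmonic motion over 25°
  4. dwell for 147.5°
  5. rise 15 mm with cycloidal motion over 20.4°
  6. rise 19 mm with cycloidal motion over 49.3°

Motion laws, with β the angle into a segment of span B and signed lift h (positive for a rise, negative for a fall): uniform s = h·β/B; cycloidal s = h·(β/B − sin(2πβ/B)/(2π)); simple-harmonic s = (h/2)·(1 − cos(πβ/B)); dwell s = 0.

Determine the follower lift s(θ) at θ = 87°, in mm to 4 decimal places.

seg 1 [0°–22.8°] cycloidal, h=21: full span → s += 21 → s = 21.0000
seg 2 [22.8°–117.8°] cycloidal, h=22: θ=87° here. β=64.2, B=95. 22·(0.6758 − sin(2π·0.6758)/(2π)) = 17.9950 → s = 38.9950

38.9950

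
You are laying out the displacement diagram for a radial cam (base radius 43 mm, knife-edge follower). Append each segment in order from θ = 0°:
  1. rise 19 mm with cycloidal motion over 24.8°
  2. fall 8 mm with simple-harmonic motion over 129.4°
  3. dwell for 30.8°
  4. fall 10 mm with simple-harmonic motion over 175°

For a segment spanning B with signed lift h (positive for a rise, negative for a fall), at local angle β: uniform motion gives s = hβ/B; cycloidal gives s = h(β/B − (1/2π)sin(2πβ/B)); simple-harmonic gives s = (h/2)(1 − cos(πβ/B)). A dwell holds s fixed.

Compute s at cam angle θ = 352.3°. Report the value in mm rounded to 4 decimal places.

seg 1 [0°–24.8°] cycloidal, h=19: full span → s += 19 → s = 19.0000
seg 2 [24.8°–154.2°] simple-harmonic, h=-8: full span → s += -8 → s = 11.0000
seg 3 [154.2°–185°] dwell: s stays 11.0000
seg 4 [185°–360°] simple-harmonic, h=-10: θ=352.3° here. β=167.3, B=175. -10/2·(1 − cos(π·0.9560)) = -9.9523 → s = 1.0477

1.0477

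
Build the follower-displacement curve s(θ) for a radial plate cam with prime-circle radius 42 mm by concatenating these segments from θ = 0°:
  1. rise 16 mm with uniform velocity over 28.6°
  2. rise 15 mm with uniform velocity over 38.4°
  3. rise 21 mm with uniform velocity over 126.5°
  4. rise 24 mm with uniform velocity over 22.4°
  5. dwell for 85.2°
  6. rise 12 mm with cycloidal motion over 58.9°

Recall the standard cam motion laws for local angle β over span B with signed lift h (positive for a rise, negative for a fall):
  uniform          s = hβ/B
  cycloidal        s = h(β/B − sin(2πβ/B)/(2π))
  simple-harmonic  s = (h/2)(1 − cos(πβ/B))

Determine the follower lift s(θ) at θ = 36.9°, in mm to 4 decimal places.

seg 1 [0°–28.6°] uniform, h=16: full span → s += 16 → s = 16.0000
seg 2 [28.6°–67°] uniform, h=15: θ=36.9° here. β=8.3, B=38.4. 15·8.3/38.4 = 3.2422 → s = 19.2422

19.2422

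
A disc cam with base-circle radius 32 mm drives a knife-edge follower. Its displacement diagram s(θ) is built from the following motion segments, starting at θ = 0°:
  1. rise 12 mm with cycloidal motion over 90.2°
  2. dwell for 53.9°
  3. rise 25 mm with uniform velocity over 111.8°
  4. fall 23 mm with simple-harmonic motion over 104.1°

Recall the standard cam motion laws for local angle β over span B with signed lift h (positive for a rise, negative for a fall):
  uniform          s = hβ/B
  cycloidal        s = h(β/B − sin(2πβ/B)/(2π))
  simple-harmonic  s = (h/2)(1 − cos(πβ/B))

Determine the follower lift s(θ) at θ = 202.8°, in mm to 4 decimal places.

seg 1 [0°–90.2°] cycloidal, h=12: full span → s += 12 → s = 12.0000
seg 2 [90.2°–144.1°] dwell: s stays 12.0000
seg 3 [144.1°–255.9°] uniform, h=25: θ=202.8° here. β=58.7, B=111.8. 25·58.7/111.8 = 13.1261 → s = 25.1261

25.1261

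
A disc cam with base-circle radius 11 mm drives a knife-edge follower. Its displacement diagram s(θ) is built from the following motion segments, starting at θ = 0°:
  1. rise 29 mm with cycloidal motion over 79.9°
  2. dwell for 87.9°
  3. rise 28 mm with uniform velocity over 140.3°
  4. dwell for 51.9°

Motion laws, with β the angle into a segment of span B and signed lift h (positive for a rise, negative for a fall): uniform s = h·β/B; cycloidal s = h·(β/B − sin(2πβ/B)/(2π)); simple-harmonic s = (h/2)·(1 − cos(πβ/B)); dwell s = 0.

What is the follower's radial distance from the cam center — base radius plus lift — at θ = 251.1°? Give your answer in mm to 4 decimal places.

seg 1 [0°–79.9°] cycloidal, h=29: full span → s += 29 → s = 29.0000
seg 2 [79.9°–167.8°] dwell: s stays 29.0000
seg 3 [167.8°–308.1°] uniform, h=28: θ=251.1° here. β=83.3, B=140.3. 28·83.3/140.3 = 16.6244 → s = 45.6244
radial distance = base radius + s = 11 + 45.6244 = 56.6244

56.6244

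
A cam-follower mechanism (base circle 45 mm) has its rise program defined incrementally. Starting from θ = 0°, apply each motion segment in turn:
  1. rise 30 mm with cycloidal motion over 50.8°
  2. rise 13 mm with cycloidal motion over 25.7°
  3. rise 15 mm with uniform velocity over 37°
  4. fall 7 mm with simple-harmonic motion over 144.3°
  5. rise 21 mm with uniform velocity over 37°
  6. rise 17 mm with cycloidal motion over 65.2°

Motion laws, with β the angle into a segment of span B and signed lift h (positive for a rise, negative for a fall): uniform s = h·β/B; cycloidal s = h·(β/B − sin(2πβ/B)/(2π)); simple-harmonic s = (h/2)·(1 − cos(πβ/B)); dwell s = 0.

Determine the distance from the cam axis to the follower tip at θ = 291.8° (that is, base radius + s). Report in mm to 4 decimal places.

seg 1 [0°–50.8°] cycloidal, h=30: full span → s += 30 → s = 30.0000
seg 2 [50.8°–76.5°] cycloidal, h=13: full span → s += 13 → s = 43.0000
seg 3 [76.5°–113.5°] uniform, h=15: full span → s += 15 → s = 58.0000
seg 4 [113.5°–257.8°] simple-harmonic, h=-7: full span → s += -7 → s = 51.0000
seg 5 [257.8°–294.8°] uniform, h=21: θ=291.8° here. β=34, B=37. 21·34/37 = 19.2973 → s = 70.2973
radial distance = base radius + s = 45 + 70.2973 = 115.2973

115.2973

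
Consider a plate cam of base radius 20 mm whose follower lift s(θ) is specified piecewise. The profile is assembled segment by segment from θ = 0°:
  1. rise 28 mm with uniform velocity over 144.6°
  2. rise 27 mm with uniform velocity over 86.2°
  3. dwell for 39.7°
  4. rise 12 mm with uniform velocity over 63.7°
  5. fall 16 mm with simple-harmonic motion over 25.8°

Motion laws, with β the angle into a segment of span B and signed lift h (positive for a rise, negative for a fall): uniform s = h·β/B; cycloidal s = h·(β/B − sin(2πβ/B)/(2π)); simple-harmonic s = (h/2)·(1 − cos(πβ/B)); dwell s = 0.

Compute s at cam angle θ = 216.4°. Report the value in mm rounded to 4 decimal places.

seg 1 [0°–144.6°] uniform, h=28: full span → s += 28 → s = 28.0000
seg 2 [144.6°–230.8°] uniform, h=27: θ=216.4° here. β=71.8, B=86.2. 27·71.8/86.2 = 22.4896 → s = 50.4896

50.4896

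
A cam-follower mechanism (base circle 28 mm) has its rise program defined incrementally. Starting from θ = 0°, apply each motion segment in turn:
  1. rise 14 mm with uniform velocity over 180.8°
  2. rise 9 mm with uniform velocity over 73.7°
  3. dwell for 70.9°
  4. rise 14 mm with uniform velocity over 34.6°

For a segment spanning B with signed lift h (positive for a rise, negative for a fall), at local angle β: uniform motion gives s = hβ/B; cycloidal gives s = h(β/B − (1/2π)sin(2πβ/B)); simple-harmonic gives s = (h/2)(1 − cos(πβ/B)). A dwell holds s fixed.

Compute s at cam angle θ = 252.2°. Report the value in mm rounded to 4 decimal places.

seg 1 [0°–180.8°] uniform, h=14: full span → s += 14 → s = 14.0000
seg 2 [180.8°–254.5°] uniform, h=9: θ=252.2° here. β=71.4, B=73.7. 9·71.4/73.7 = 8.7191 → s = 22.7191

22.7191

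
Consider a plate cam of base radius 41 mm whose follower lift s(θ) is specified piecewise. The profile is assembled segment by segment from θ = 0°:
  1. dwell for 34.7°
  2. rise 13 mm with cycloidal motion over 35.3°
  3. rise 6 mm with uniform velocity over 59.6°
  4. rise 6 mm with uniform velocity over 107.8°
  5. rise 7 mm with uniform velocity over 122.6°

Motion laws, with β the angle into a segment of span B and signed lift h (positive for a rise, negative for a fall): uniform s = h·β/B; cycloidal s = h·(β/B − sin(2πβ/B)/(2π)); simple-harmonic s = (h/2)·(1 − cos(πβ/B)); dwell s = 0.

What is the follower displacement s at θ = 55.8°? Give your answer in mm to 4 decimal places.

seg 1 [0°–34.7°] dwell: s stays 0.0000
seg 2 [34.7°–70°] cycloidal, h=13: θ=55.8° here. β=21.1, B=35.3. 13·(0.5977 − sin(2π·0.5977)/(2π)) = 8.9627 → s = 8.9627

8.9627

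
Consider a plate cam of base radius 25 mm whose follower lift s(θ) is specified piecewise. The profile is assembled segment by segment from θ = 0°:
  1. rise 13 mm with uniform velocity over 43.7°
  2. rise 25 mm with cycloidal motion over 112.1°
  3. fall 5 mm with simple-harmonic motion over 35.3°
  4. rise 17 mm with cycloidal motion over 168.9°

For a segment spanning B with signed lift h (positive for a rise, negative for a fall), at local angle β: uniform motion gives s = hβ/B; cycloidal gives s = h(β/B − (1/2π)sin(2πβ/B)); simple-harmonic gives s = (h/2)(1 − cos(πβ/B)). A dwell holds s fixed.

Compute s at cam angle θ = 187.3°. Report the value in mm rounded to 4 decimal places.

seg 1 [0°–43.7°] uniform, h=13: full span → s += 13 → s = 13.0000
seg 2 [43.7°–155.8°] cycloidal, h=25: full span → s += 25 → s = 38.0000
seg 3 [155.8°–191.1°] simple-harmonic, h=-5: θ=187.3° here. β=31.5, B=35.3. -5/2·(1 − cos(π·0.8924)) = -4.8584 → s = 33.1416

33.1416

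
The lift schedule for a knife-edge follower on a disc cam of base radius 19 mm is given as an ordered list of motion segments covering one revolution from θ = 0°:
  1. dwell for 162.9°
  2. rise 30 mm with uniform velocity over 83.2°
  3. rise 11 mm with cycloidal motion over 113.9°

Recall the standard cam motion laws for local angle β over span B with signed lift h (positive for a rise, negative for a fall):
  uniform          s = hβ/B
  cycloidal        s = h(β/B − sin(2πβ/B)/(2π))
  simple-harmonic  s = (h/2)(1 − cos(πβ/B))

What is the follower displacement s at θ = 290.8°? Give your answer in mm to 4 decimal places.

seg 1 [0°–162.9°] dwell: s stays 0.0000
seg 2 [162.9°–246.1°] uniform, h=30: full span → s += 30 → s = 30.0000
seg 3 [246.1°–360°] cycloidal, h=11: θ=290.8° here. β=44.7, B=113.9. 11·(0.3924 − sin(2π·0.3924)/(2π)) = 3.2219 → s = 33.2219

33.2219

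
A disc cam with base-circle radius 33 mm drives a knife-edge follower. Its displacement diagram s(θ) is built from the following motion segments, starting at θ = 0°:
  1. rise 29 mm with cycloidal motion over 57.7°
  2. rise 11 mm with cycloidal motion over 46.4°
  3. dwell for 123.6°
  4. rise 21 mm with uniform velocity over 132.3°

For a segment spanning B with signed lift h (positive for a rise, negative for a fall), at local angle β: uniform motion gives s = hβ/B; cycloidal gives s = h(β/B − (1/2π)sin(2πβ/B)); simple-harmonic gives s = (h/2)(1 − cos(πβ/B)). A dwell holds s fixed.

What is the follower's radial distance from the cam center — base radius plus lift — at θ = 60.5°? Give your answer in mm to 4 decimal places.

seg 1 [0°–57.7°] cycloidal, h=29: full span → s += 29 → s = 29.0000
seg 2 [57.7°–104.1°] cycloidal, h=11: θ=60.5° here. β=2.8, B=46.4. 11·(0.0603 − sin(2π·0.0603)/(2π)) = 0.0158 → s = 29.0158
radial distance = base radius + s = 33 + 29.0158 = 62.0158

62.0158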